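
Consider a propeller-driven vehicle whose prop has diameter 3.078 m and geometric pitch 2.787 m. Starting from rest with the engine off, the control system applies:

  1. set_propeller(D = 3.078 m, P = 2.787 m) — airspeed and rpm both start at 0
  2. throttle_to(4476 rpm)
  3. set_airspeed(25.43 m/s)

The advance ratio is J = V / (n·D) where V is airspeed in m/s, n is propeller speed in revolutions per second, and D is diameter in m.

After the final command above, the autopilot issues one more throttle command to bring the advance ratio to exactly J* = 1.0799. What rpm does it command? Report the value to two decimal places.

set_propeller: D = 3.078 m, P = 2.787 m (p = P/D = 0.905458); state ← (V=0, rpm=0)
throttle_to(4476): rpm ← 4476
set_airspeed(25.43): V ← 25.43 m/s
final state: V = 25.43 m/s, rpm = 4476 → n = rpm/60 = 74.600000 rev/s
target J* = 1.0799; solve J* = V/(n·D) for n: n = V/(J*·D) = 25.43/(1.0799 × 3.078) = 7.650577 rev/s
rpm = 60·n = 459.034634

rpm = 459.03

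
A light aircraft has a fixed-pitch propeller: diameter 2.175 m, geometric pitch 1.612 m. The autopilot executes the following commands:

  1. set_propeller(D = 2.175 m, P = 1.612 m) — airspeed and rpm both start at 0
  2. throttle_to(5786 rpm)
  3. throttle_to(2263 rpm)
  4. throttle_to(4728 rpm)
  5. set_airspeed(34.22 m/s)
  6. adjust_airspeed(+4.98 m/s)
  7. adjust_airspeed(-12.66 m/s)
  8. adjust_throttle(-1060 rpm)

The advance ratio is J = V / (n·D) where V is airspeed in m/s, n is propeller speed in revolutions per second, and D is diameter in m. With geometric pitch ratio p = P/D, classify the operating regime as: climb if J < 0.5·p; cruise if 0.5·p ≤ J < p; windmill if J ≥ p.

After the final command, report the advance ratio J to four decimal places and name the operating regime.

J = 0.1996, regime = climb

set_propeller: D = 2.175 m, P = 1.612 m (p = P/D = 0.741149); state ← (V=0, rpm=0)
throttle_to(5786): rpm ← 5786
throttle_to(2263): rpm ← 2263
throttle_to(4728): rpm ← 4728
set_airspeed(34.22): V ← 34.22 m/s
adjust_airspeed(+4.98): V ← 34.22 +4.98 = 39.2 m/s
adjust_airspeed(-12.66): V ← 39.2 -12.66 = 26.54 m/s
adjust_throttle(-1060): rpm ← 4728 -1060 = 3668
final state: V = 26.54 m/s, rpm = 3668 → n = rpm/60 = 61.133333 rev/s
J = V / (n·D) = 26.54 / (61.133333 × 2.175) = 0.199601
regime bands: climb J<0.3706 | cruise [0.3706, 0.7411) | windmill J≥0.7411
J = 0.1996 → climb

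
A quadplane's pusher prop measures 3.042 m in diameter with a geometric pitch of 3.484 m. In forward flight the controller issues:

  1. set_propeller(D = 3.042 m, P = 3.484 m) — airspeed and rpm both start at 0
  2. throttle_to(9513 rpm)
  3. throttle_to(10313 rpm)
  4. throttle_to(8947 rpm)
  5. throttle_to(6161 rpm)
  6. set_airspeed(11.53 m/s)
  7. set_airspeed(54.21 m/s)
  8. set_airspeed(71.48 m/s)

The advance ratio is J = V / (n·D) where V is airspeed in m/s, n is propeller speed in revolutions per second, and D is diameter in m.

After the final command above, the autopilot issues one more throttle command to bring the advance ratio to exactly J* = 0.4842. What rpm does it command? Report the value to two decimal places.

rpm = 2911.73

set_propeller: D = 3.042 m, P = 3.484 m (p = P/D = 1.145299); state ← (V=0, rpm=0)
throttle_to(9513): rpm ← 9513
throttle_to(10313): rpm ← 10313
throttle_to(8947): rpm ← 8947
throttle_to(6161): rpm ← 6161
set_airspeed(11.53): V ← 11.53 m/s
set_airspeed(54.21): V ← 54.21 m/s
set_airspeed(71.48): V ← 71.48 m/s
final state: V = 71.48 m/s, rpm = 6161 → n = rpm/60 = 102.683333 rev/s
target J* = 0.4842; solve J* = V/(n·D) for n: n = V/(J*·D) = 71.48/(0.4842 × 3.042) = 48.528911 rev/s
rpm = 60·n = 2911.734682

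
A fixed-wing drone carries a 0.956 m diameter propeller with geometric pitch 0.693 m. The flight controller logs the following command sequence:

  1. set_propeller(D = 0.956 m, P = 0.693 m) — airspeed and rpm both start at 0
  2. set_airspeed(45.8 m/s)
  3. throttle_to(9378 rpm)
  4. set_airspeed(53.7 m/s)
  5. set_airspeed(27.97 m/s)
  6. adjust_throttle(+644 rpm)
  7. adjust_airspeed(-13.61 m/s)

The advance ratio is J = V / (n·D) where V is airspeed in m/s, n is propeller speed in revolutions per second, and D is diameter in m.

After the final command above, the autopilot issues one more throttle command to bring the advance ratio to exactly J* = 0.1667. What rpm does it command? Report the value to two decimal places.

set_propeller: D = 0.956 m, P = 0.693 m (p = P/D = 0.724895); state ← (V=0, rpm=0)
set_airspeed(45.8): V ← 45.8 m/s
throttle_to(9378): rpm ← 9378
set_airspeed(53.7): V ← 53.7 m/s
set_airspeed(27.97): V ← 27.97 m/s
adjust_throttle(+644): rpm ← 9378 +644 = 10022
adjust_airspeed(-13.61): V ← 27.97 -13.61 = 14.36 m/s
final state: V = 14.36 m/s, rpm = 10022 → n = rpm/60 = 167.033333 rev/s
target J* = 0.1667; solve J* = V/(n·D) for n: n = V/(J*·D) = 14.36/(0.1667 × 0.956) = 90.107502 rev/s
rpm = 60·n = 5406.450091

rpm = 5406.45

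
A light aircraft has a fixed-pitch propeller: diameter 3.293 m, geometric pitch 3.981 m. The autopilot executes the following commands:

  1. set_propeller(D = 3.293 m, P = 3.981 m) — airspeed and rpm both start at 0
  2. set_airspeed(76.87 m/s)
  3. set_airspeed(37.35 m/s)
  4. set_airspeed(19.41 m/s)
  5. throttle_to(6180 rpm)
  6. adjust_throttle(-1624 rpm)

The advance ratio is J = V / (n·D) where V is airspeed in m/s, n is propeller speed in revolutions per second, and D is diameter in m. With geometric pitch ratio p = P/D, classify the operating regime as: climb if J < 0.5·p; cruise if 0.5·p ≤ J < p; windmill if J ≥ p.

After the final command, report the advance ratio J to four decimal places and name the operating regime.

J = 0.0776, regime = climb

set_propeller: D = 3.293 m, P = 3.981 m (p = P/D = 1.208928); state ← (V=0, rpm=0)
set_airspeed(76.87): V ← 76.87 m/s
set_airspeed(37.35): V ← 37.35 m/s
set_airspeed(19.41): V ← 19.41 m/s
throttle_to(6180): rpm ← 6180
adjust_throttle(-1624): rpm ← 6180 -1624 = 4556
final state: V = 19.41 m/s, rpm = 4556 → n = rpm/60 = 75.933333 rev/s
J = V / (n·D) = 19.41 / (75.933333 × 3.293) = 0.077625
regime bands: climb J<0.6045 | cruise [0.6045, 1.2089) | windmill J≥1.2089
J = 0.0776 → climb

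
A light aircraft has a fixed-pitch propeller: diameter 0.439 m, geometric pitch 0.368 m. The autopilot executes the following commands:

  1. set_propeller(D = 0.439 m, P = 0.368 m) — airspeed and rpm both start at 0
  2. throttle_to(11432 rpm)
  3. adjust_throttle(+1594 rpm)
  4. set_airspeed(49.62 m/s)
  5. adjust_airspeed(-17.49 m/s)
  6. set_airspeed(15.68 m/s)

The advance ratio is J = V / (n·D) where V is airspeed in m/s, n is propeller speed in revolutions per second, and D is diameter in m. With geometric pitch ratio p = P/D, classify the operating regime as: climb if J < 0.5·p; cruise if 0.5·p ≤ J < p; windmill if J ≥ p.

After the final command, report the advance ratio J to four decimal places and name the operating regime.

set_propeller: D = 0.439 m, P = 0.368 m (p = P/D = 0.838269); state ← (V=0, rpm=0)
throttle_to(11432): rpm ← 11432
adjust_throttle(+1594): rpm ← 11432 +1594 = 13026
set_airspeed(49.62): V ← 49.62 m/s
adjust_airspeed(-17.49): V ← 49.62 -17.49 = 32.13 m/s
set_airspeed(15.68): V ← 15.68 m/s
final state: V = 15.68 m/s, rpm = 13026 → n = rpm/60 = 217.100000 rev/s
J = V / (n·D) = 15.68 / (217.100000 × 0.439) = 0.164521
regime bands: climb J<0.4191 | cruise [0.4191, 0.8383) | windmill J≥0.8383
J = 0.1645 → climb

J = 0.1645, regime = climb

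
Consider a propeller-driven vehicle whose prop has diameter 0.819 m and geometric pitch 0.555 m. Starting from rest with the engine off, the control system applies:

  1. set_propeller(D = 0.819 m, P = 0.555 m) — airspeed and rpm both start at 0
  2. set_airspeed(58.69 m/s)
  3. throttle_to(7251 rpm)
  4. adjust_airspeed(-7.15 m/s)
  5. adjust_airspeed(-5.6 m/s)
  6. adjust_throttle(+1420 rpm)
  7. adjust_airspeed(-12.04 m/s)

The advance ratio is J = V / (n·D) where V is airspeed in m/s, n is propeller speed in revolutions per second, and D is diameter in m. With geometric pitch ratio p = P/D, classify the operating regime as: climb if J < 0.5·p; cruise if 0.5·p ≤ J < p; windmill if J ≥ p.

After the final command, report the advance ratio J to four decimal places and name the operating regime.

set_propeller: D = 0.819 m, P = 0.555 m (p = P/D = 0.677656); state ← (V=0, rpm=0)
set_airspeed(58.69): V ← 58.69 m/s
throttle_to(7251): rpm ← 7251
adjust_airspeed(-7.15): V ← 58.69 -7.15 = 51.54 m/s
adjust_airspeed(-5.6): V ← 51.54 -5.6 = 45.94 m/s
adjust_throttle(+1420): rpm ← 7251 +1420 = 8671
adjust_airspeed(-12.04): V ← 45.94 -12.04 = 33.9 m/s
final state: V = 33.9 m/s, rpm = 8671 → n = rpm/60 = 144.516667 rev/s
J = V / (n·D) = 33.9 / (144.516667 × 0.819) = 0.286416
regime bands: climb J<0.3388 | cruise [0.3388, 0.6777) | windmill J≥0.6777
J = 0.2864 → climb

J = 0.2864, regime = climb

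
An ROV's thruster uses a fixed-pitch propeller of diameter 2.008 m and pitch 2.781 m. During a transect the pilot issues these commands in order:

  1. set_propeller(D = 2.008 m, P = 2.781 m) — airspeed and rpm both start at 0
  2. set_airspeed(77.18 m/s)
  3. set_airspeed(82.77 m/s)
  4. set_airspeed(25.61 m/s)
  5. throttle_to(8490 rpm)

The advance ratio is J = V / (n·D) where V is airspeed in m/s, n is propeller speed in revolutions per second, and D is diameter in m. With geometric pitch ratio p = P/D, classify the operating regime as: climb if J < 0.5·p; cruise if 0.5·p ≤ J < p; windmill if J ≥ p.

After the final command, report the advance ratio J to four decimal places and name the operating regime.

set_propeller: D = 2.008 m, P = 2.781 m (p = P/D = 1.384960); state ← (V=0, rpm=0)
set_airspeed(77.18): V ← 77.18 m/s
set_airspeed(82.77): V ← 82.77 m/s
set_airspeed(25.61): V ← 25.61 m/s
throttle_to(8490): rpm ← 8490
final state: V = 25.61 m/s, rpm = 8490 → n = rpm/60 = 141.500000 rev/s
J = V / (n·D) = 25.61 / (141.500000 × 2.008) = 0.090134
regime bands: climb J<0.6925 | cruise [0.6925, 1.3850) | windmill J≥1.3850
J = 0.0901 → climb

J = 0.0901, regime = climb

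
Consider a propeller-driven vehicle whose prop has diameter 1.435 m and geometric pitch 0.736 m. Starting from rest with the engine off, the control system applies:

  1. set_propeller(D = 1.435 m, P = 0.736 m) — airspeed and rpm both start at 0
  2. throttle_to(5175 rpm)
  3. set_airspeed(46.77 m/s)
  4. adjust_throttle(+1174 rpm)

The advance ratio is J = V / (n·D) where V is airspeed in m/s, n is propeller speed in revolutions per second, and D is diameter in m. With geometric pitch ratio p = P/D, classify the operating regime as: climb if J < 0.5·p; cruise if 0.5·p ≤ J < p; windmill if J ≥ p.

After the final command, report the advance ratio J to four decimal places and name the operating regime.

J = 0.3080, regime = cruise

set_propeller: D = 1.435 m, P = 0.736 m (p = P/D = 0.512892); state ← (V=0, rpm=0)
throttle_to(5175): rpm ← 5175
set_airspeed(46.77): V ← 46.77 m/s
adjust_throttle(+1174): rpm ← 5175 +1174 = 6349
final state: V = 46.77 m/s, rpm = 6349 → n = rpm/60 = 105.816667 rev/s
J = V / (n·D) = 46.77 / (105.816667 × 1.435) = 0.308008
regime bands: climb J<0.2564 | cruise [0.2564, 0.5129) | windmill J≥0.5129
J = 0.3080 → cruise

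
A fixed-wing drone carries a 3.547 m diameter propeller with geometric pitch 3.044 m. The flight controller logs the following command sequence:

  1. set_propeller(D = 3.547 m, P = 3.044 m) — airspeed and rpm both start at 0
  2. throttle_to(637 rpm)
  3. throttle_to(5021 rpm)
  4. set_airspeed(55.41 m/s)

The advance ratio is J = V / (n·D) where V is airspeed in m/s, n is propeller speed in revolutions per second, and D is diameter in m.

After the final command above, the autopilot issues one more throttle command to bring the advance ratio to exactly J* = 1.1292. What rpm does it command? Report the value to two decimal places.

rpm = 830.06

set_propeller: D = 3.547 m, P = 3.044 m (p = P/D = 0.858190); state ← (V=0, rpm=0)
throttle_to(637): rpm ← 637
throttle_to(5021): rpm ← 5021
set_airspeed(55.41): V ← 55.41 m/s
final state: V = 55.41 m/s, rpm = 5021 → n = rpm/60 = 83.683333 rev/s
target J* = 1.1292; solve J* = V/(n·D) for n: n = V/(J*·D) = 55.41/(1.1292 × 3.547) = 13.834265 rev/s
rpm = 60·n = 830.055903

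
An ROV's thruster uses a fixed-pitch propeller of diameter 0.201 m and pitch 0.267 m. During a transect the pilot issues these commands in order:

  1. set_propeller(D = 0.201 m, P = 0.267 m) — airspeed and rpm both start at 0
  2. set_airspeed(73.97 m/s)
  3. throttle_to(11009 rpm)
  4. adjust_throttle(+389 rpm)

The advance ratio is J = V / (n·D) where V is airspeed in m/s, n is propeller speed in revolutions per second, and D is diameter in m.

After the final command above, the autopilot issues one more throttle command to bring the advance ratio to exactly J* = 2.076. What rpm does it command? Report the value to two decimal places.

rpm = 10636.13

set_propeller: D = 0.201 m, P = 0.267 m (p = P/D = 1.328358); state ← (V=0, rpm=0)
set_airspeed(73.97): V ← 73.97 m/s
throttle_to(11009): rpm ← 11009
adjust_throttle(+389): rpm ← 11009 +389 = 11398
final state: V = 73.97 m/s, rpm = 11398 → n = rpm/60 = 189.966667 rev/s
target J* = 2.076; solve J* = V/(n·D) for n: n = V/(J*·D) = 73.97/(2.076 × 0.201) = 177.268762 rev/s
rpm = 60·n = 10636.125730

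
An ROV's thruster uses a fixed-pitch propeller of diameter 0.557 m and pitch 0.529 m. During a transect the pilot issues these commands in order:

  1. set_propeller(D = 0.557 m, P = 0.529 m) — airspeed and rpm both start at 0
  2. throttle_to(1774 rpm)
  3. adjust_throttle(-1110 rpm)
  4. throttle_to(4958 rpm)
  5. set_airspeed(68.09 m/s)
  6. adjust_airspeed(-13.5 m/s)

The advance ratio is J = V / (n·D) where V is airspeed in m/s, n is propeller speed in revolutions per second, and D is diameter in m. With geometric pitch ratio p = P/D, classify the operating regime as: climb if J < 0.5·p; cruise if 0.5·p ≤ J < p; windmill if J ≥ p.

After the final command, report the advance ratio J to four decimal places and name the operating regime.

set_propeller: D = 0.557 m, P = 0.529 m (p = P/D = 0.949731); state ← (V=0, rpm=0)
throttle_to(1774): rpm ← 1774
adjust_throttle(-1110): rpm ← 1774 -1110 = 664
throttle_to(4958): rpm ← 4958
set_airspeed(68.09): V ← 68.09 m/s
adjust_airspeed(-13.5): V ← 68.09 -13.5 = 54.59 m/s
final state: V = 54.59 m/s, rpm = 4958 → n = rpm/60 = 82.633333 rev/s
J = V / (n·D) = 54.59 / (82.633333 × 0.557) = 1.186049
regime bands: climb J<0.4749 | cruise [0.4749, 0.9497) | windmill J≥0.9497
J = 1.1860 → windmill

J = 1.1860, regime = windmill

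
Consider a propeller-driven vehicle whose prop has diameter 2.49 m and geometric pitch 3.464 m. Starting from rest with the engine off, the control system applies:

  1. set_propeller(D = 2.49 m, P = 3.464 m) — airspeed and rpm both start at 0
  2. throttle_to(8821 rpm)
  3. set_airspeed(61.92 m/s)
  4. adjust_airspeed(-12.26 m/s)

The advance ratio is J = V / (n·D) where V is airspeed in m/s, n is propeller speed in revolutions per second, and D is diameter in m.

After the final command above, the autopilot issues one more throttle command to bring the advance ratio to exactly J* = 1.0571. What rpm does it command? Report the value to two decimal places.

set_propeller: D = 2.49 m, P = 3.464 m (p = P/D = 1.391165); state ← (V=0, rpm=0)
throttle_to(8821): rpm ← 8821
set_airspeed(61.92): V ← 61.92 m/s
adjust_airspeed(-12.26): V ← 61.92 -12.26 = 49.66 m/s
final state: V = 49.66 m/s, rpm = 8821 → n = rpm/60 = 147.016667 rev/s
target J* = 1.0571; solve J* = V/(n·D) for n: n = V/(J*·D) = 49.66/(1.0571 × 2.49) = 18.866498 rev/s
rpm = 60·n = 1131.989884

rpm = 1131.99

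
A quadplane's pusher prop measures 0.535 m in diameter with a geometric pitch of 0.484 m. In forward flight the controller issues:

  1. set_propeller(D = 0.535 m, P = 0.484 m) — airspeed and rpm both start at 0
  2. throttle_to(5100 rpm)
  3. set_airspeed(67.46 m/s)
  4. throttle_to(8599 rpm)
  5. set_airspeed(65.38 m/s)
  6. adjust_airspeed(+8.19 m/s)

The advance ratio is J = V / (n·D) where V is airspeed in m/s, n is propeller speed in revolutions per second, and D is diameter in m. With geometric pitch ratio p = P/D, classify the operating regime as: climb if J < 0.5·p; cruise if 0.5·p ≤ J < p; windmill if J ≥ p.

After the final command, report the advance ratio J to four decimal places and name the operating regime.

set_propeller: D = 0.535 m, P = 0.484 m (p = P/D = 0.904673); state ← (V=0, rpm=0)
throttle_to(5100): rpm ← 5100
set_airspeed(67.46): V ← 67.46 m/s
throttle_to(8599): rpm ← 8599
set_airspeed(65.38): V ← 65.38 m/s
adjust_airspeed(+8.19): V ← 65.38 +8.19 = 73.57 m/s
final state: V = 73.57 m/s, rpm = 8599 → n = rpm/60 = 143.316667 rev/s
J = V / (n·D) = 73.57 / (143.316667 × 0.535) = 0.959512
regime bands: climb J<0.4523 | cruise [0.4523, 0.9047) | windmill J≥0.9047
J = 0.9595 → windmill

J = 0.9595, regime = windmill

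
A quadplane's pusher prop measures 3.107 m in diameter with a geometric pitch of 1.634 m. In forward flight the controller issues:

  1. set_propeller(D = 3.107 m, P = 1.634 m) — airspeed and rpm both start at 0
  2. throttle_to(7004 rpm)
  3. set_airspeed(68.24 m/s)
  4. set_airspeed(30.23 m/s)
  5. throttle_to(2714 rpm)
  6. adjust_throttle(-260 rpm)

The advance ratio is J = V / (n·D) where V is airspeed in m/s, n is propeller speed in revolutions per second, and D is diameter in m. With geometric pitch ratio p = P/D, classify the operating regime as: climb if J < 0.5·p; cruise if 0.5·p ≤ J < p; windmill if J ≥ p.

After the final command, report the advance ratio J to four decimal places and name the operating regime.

set_propeller: D = 3.107 m, P = 1.634 m (p = P/D = 0.525909); state ← (V=0, rpm=0)
throttle_to(7004): rpm ← 7004
set_airspeed(68.24): V ← 68.24 m/s
set_airspeed(30.23): V ← 30.23 m/s
throttle_to(2714): rpm ← 2714
adjust_throttle(-260): rpm ← 2714 -260 = 2454
final state: V = 30.23 m/s, rpm = 2454 → n = rpm/60 = 40.900000 rev/s
J = V / (n·D) = 30.23 / (40.900000 × 3.107) = 0.237889
regime bands: climb J<0.2630 | cruise [0.2630, 0.5259) | windmill J≥0.5259
J = 0.2379 → climb

J = 0.2379, regime = climb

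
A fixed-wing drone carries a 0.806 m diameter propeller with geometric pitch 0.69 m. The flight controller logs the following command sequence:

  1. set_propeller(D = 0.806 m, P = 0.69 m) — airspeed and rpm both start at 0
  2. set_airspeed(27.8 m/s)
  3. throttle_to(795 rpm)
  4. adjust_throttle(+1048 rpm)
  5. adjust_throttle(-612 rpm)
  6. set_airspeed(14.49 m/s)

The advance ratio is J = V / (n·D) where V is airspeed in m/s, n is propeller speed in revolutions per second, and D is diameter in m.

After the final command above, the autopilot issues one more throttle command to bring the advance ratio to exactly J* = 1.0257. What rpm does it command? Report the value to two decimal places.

rpm = 1051.63

set_propeller: D = 0.806 m, P = 0.69 m (p = P/D = 0.856079); state ← (V=0, rpm=0)
set_airspeed(27.8): V ← 27.8 m/s
throttle_to(795): rpm ← 795
adjust_throttle(+1048): rpm ← 795 +1048 = 1843
adjust_throttle(-612): rpm ← 1843 -612 = 1231
set_airspeed(14.49): V ← 14.49 m/s
final state: V = 14.49 m/s, rpm = 1231 → n = rpm/60 = 20.516667 rev/s
target J* = 1.0257; solve J* = V/(n·D) for n: n = V/(J*·D) = 14.49/(1.0257 × 0.806) = 17.527218 rev/s
rpm = 60·n = 1051.633079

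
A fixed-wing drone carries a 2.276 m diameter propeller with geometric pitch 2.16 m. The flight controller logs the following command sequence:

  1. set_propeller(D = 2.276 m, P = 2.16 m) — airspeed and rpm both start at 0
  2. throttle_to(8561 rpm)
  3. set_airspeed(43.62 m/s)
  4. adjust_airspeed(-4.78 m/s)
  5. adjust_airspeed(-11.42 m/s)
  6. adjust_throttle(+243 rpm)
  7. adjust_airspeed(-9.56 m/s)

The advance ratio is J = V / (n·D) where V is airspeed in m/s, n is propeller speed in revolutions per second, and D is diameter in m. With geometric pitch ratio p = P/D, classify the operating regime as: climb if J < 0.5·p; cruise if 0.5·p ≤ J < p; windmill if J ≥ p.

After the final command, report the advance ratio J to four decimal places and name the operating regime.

set_propeller: D = 2.276 m, P = 2.16 m (p = P/D = 0.949033); state ← (V=0, rpm=0)
throttle_to(8561): rpm ← 8561
set_airspeed(43.62): V ← 43.62 m/s
adjust_airspeed(-4.78): V ← 43.62 -4.78 = 38.84 m/s
adjust_airspeed(-11.42): V ← 38.84 -11.42 = 27.42 m/s
adjust_throttle(+243): rpm ← 8561 +243 = 8804
adjust_airspeed(-9.56): V ← 27.42 -9.56 = 17.86 m/s
final state: V = 17.86 m/s, rpm = 8804 → n = rpm/60 = 146.733333 rev/s
J = V / (n·D) = 17.86 / (146.733333 × 2.276) = 0.053479
regime bands: climb J<0.4745 | cruise [0.4745, 0.9490) | windmill J≥0.9490
J = 0.0535 → climb

J = 0.0535, regime = climb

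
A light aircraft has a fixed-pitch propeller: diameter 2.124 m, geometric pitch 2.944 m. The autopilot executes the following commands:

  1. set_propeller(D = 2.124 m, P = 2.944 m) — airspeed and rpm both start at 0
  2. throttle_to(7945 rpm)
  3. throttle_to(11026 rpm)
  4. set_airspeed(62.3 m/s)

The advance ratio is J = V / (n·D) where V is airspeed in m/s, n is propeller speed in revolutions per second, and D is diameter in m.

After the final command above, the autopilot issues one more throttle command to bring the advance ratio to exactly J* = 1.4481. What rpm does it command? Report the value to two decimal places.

set_propeller: D = 2.124 m, P = 2.944 m (p = P/D = 1.386064); state ← (V=0, rpm=0)
throttle_to(7945): rpm ← 7945
throttle_to(11026): rpm ← 11026
set_airspeed(62.3): V ← 62.3 m/s
final state: V = 62.3 m/s, rpm = 11026 → n = rpm/60 = 183.766667 rev/s
target J* = 1.4481; solve J* = V/(n·D) for n: n = V/(J*·D) = 62.3/(1.4481 × 2.124) = 20.255127 rev/s
rpm = 60·n = 1215.307648

rpm = 1215.31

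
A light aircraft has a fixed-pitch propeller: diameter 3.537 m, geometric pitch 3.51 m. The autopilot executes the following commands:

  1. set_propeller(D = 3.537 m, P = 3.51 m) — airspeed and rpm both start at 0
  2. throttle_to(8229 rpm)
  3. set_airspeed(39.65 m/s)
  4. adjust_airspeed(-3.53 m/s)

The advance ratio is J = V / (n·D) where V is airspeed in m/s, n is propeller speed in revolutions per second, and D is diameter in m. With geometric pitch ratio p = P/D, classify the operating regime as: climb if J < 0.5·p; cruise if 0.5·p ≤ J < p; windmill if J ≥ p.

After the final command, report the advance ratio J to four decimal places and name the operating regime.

J = 0.0745, regime = climb

set_propeller: D = 3.537 m, P = 3.51 m (p = P/D = 0.992366); state ← (V=0, rpm=0)
throttle_to(8229): rpm ← 8229
set_airspeed(39.65): V ← 39.65 m/s
adjust_airspeed(-3.53): V ← 39.65 -3.53 = 36.12 m/s
final state: V = 36.12 m/s, rpm = 8229 → n = rpm/60 = 137.150000 rev/s
J = V / (n·D) = 36.12 / (137.150000 × 3.537) = 0.074459
regime bands: climb J<0.4962 | cruise [0.4962, 0.9924) | windmill J≥0.9924
J = 0.0745 → climb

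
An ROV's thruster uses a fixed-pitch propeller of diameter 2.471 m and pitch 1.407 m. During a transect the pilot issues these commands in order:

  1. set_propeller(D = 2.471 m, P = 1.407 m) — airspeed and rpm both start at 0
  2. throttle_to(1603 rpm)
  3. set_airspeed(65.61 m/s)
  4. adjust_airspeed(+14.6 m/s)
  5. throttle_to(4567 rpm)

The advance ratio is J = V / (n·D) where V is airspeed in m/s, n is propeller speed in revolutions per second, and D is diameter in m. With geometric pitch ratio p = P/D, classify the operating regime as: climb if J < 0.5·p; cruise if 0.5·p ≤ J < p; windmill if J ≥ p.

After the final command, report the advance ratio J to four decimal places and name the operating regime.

J = 0.4265, regime = cruise

set_propeller: D = 2.471 m, P = 1.407 m (p = P/D = 0.569405); state ← (V=0, rpm=0)
throttle_to(1603): rpm ← 1603
set_airspeed(65.61): V ← 65.61 m/s
adjust_airspeed(+14.6): V ← 65.61 +14.6 = 80.21 m/s
throttle_to(4567): rpm ← 4567
final state: V = 80.21 m/s, rpm = 4567 → n = rpm/60 = 76.116667 rev/s
J = V / (n·D) = 80.21 / (76.116667 × 2.471) = 0.426458
regime bands: climb J<0.2847 | cruise [0.2847, 0.5694) | windmill J≥0.5694
J = 0.4265 → cruise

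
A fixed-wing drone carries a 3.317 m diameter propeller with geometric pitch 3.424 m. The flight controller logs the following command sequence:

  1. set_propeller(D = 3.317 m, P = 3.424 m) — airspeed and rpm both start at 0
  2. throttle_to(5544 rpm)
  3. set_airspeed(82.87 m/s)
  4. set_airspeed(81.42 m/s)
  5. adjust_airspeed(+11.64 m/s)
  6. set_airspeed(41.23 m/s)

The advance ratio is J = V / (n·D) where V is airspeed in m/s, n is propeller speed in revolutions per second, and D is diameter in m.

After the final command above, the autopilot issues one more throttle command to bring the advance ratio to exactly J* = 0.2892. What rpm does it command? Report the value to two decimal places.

set_propeller: D = 3.317 m, P = 3.424 m (p = P/D = 1.032258); state ← (V=0, rpm=0)
throttle_to(5544): rpm ← 5544
set_airspeed(82.87): V ← 82.87 m/s
set_airspeed(81.42): V ← 81.42 m/s
adjust_airspeed(+11.64): V ← 81.42 +11.64 = 93.06 m/s
set_airspeed(41.23): V ← 41.23 m/s
final state: V = 41.23 m/s, rpm = 5544 → n = rpm/60 = 92.400000 rev/s
target J* = 0.2892; solve J* = V/(n·D) for n: n = V/(J*·D) = 41.23/(0.2892 × 3.317) = 42.980313 rev/s
rpm = 60·n = 2578.818785

rpm = 2578.82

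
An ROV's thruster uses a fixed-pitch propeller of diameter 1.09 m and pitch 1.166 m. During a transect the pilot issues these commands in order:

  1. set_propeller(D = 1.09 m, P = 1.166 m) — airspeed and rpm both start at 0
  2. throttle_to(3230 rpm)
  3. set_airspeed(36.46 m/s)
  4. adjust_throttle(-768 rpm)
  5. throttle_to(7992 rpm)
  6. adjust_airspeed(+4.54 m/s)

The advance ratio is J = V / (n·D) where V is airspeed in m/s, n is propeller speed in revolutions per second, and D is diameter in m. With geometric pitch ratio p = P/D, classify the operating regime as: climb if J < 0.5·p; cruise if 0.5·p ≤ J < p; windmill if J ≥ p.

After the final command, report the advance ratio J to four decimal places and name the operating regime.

J = 0.2824, regime = climb

set_propeller: D = 1.09 m, P = 1.166 m (p = P/D = 1.069725); state ← (V=0, rpm=0)
throttle_to(3230): rpm ← 3230
set_airspeed(36.46): V ← 36.46 m/s
adjust_throttle(-768): rpm ← 3230 -768 = 2462
throttle_to(7992): rpm ← 7992
adjust_airspeed(+4.54): V ← 36.46 +4.54 = 41 m/s
final state: V = 41 m/s, rpm = 7992 → n = rpm/60 = 133.200000 rev/s
J = V / (n·D) = 41 / (133.200000 × 1.09) = 0.282392
regime bands: climb J<0.5349 | cruise [0.5349, 1.0697) | windmill J≥1.0697
J = 0.2824 → climb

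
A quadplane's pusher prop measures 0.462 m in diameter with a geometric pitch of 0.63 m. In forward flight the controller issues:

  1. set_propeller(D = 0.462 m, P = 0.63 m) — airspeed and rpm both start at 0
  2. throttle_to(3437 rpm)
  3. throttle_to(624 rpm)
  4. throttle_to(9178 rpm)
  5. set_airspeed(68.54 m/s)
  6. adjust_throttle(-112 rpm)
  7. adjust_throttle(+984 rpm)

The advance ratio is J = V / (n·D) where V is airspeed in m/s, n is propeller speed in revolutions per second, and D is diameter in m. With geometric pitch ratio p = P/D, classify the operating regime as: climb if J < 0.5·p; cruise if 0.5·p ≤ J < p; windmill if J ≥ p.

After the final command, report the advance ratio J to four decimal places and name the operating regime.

J = 0.8857, regime = cruise

set_propeller: D = 0.462 m, P = 0.63 m (p = P/D = 1.363636); state ← (V=0, rpm=0)
throttle_to(3437): rpm ← 3437
throttle_to(624): rpm ← 624
throttle_to(9178): rpm ← 9178
set_airspeed(68.54): V ← 68.54 m/s
adjust_throttle(-112): rpm ← 9178 -112 = 9066
adjust_throttle(+984): rpm ← 9066 +984 = 10050
final state: V = 68.54 m/s, rpm = 10050 → n = rpm/60 = 167.500000 rev/s
J = V / (n·D) = 68.54 / (167.500000 × 0.462) = 0.885701
regime bands: climb J<0.6818 | cruise [0.6818, 1.3636) | windmill J≥1.3636
J = 0.8857 → cruise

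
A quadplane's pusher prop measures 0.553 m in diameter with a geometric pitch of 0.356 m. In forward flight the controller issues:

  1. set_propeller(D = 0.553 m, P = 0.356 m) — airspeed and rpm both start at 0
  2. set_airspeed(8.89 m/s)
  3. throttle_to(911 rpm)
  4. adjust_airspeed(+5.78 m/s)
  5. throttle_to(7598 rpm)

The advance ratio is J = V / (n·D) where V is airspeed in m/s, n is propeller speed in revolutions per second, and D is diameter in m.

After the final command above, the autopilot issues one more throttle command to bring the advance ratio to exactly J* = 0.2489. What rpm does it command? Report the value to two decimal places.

rpm = 6394.86

set_propeller: D = 0.553 m, P = 0.356 m (p = P/D = 0.643761); state ← (V=0, rpm=0)
set_airspeed(8.89): V ← 8.89 m/s
throttle_to(911): rpm ← 911
adjust_airspeed(+5.78): V ← 8.89 +5.78 = 14.67 m/s
throttle_to(7598): rpm ← 7598
final state: V = 14.67 m/s, rpm = 7598 → n = rpm/60 = 126.633333 rev/s
target J* = 0.2489; solve J* = V/(n·D) for n: n = V/(J*·D) = 14.67/(0.2489 × 0.553) = 106.581072 rev/s
rpm = 60·n = 6394.864347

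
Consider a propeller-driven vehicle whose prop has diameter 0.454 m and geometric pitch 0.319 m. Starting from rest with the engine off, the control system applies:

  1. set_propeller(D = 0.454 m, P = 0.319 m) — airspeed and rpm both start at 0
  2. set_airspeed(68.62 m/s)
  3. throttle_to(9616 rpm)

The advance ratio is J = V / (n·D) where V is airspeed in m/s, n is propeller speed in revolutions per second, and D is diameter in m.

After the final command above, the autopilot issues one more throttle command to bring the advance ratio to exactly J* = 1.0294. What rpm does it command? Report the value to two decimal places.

rpm = 8809.72

set_propeller: D = 0.454 m, P = 0.319 m (p = P/D = 0.702643); state ← (V=0, rpm=0)
set_airspeed(68.62): V ← 68.62 m/s
throttle_to(9616): rpm ← 9616
final state: V = 68.62 m/s, rpm = 9616 → n = rpm/60 = 160.266667 rev/s
target J* = 1.0294; solve J* = V/(n·D) for n: n = V/(J*·D) = 68.62/(1.0294 × 0.454) = 146.828613 rev/s
rpm = 60·n = 8809.716793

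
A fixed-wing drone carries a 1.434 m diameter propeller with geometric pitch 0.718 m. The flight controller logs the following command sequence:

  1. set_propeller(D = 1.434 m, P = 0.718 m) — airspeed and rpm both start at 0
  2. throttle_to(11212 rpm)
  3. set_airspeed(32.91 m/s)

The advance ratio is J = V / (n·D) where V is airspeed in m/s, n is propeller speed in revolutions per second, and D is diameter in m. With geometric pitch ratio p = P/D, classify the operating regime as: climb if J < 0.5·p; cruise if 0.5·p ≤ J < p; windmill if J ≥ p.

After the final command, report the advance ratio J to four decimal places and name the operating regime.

J = 0.1228, regime = climb

set_propeller: D = 1.434 m, P = 0.718 m (p = P/D = 0.500697); state ← (V=0, rpm=0)
throttle_to(11212): rpm ← 11212
set_airspeed(32.91): V ← 32.91 m/s
final state: V = 32.91 m/s, rpm = 11212 → n = rpm/60 = 186.866667 rev/s
J = V / (n·D) = 32.91 / (186.866667 × 1.434) = 0.122814
regime bands: climb J<0.2503 | cruise [0.2503, 0.5007) | windmill J≥0.5007
J = 0.1228 → climb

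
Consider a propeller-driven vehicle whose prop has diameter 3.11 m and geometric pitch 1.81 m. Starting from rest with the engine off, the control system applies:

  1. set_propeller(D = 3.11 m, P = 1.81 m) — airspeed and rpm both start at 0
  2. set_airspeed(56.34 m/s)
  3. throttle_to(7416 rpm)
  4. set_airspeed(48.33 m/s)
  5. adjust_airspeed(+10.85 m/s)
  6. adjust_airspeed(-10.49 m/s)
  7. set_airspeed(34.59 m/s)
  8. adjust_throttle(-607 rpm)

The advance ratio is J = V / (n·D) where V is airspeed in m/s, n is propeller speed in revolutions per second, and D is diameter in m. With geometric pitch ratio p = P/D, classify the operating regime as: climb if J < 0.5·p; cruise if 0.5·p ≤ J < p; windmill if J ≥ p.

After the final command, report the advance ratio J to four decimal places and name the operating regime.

J = 0.0980, regime = climb

set_propeller: D = 3.11 m, P = 1.81 m (p = P/D = 0.581994); state ← (V=0, rpm=0)
set_airspeed(56.34): V ← 56.34 m/s
throttle_to(7416): rpm ← 7416
set_airspeed(48.33): V ← 48.33 m/s
adjust_airspeed(+10.85): V ← 48.33 +10.85 = 59.18 m/s
adjust_airspeed(-10.49): V ← 59.18 -10.49 = 48.69 m/s
set_airspeed(34.59): V ← 34.59 m/s
adjust_throttle(-607): rpm ← 7416 -607 = 6809
final state: V = 34.59 m/s, rpm = 6809 → n = rpm/60 = 113.483333 rev/s
J = V / (n·D) = 34.59 / (113.483333 × 3.11) = 0.098007
regime bands: climb J<0.2910 | cruise [0.2910, 0.5820) | windmill J≥0.5820
J = 0.0980 → climb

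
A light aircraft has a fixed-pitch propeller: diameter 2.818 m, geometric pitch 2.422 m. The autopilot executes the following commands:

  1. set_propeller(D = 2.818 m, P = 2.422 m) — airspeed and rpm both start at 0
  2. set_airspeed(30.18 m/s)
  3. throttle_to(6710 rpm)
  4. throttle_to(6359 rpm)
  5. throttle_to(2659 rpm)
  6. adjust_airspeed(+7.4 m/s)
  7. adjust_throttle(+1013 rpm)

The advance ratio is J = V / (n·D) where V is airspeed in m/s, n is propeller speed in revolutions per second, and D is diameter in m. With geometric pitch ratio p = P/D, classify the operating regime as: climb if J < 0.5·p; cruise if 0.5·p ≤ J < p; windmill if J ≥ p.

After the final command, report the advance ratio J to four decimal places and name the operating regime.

J = 0.2179, regime = climb

set_propeller: D = 2.818 m, P = 2.422 m (p = P/D = 0.859475); state ← (V=0, rpm=0)
set_airspeed(30.18): V ← 30.18 m/s
throttle_to(6710): rpm ← 6710
throttle_to(6359): rpm ← 6359
throttle_to(2659): rpm ← 2659
adjust_airspeed(+7.4): V ← 30.18 +7.4 = 37.58 m/s
adjust_throttle(+1013): rpm ← 2659 +1013 = 3672
final state: V = 37.58 m/s, rpm = 3672 → n = rpm/60 = 61.200000 rev/s
J = V / (n·D) = 37.58 / (61.200000 × 2.818) = 0.217904
regime bands: climb J<0.4297 | cruise [0.4297, 0.8595) | windmill J≥0.8595
J = 0.2179 → climb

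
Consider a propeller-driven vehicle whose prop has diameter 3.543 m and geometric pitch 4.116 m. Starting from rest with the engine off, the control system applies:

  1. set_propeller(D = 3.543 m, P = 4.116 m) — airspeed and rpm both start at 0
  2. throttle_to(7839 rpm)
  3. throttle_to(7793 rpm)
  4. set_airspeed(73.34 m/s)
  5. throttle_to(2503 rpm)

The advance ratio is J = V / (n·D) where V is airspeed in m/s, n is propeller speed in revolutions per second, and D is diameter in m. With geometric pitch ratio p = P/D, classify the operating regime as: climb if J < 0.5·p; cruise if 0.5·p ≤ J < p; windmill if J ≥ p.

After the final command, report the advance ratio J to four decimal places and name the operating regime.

J = 0.4962, regime = climb

set_propeller: D = 3.543 m, P = 4.116 m (p = P/D = 1.161727); state ← (V=0, rpm=0)
throttle_to(7839): rpm ← 7839
throttle_to(7793): rpm ← 7793
set_airspeed(73.34): V ← 73.34 m/s
throttle_to(2503): rpm ← 2503
final state: V = 73.34 m/s, rpm = 2503 → n = rpm/60 = 41.716667 rev/s
J = V / (n·D) = 73.34 / (41.716667 × 3.543) = 0.496204
regime bands: climb J<0.5809 | cruise [0.5809, 1.1617) | windmill J≥1.1617
J = 0.4962 → climb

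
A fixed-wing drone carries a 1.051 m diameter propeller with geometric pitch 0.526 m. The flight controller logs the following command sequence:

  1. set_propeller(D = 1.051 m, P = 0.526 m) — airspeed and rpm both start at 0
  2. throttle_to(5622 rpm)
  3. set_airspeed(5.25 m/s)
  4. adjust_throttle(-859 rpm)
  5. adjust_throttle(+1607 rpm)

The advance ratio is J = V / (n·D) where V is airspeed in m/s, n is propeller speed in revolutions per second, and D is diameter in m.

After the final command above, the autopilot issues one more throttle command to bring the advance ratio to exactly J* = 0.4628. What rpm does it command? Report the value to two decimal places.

rpm = 647.61

set_propeller: D = 1.051 m, P = 0.526 m (p = P/D = 0.500476); state ← (V=0, rpm=0)
throttle_to(5622): rpm ← 5622
set_airspeed(5.25): V ← 5.25 m/s
adjust_throttle(-859): rpm ← 5622 -859 = 4763
adjust_throttle(+1607): rpm ← 4763 +1607 = 6370
final state: V = 5.25 m/s, rpm = 6370 → n = rpm/60 = 106.166667 rev/s
target J* = 0.4628; solve J* = V/(n·D) for n: n = V/(J*·D) = 5.25/(0.4628 × 1.051) = 10.793523 rev/s
rpm = 60·n = 647.611404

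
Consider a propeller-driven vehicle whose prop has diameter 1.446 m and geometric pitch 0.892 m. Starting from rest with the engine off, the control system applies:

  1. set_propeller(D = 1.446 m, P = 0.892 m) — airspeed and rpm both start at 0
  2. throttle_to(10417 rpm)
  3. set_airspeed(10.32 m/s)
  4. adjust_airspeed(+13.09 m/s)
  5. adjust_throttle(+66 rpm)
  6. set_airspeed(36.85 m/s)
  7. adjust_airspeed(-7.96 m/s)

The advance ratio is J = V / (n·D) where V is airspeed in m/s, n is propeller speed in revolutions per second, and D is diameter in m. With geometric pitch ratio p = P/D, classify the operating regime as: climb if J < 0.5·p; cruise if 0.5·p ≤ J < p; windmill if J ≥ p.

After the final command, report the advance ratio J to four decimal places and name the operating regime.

J = 0.1144, regime = climb

set_propeller: D = 1.446 m, P = 0.892 m (p = P/D = 0.616874); state ← (V=0, rpm=0)
throttle_to(10417): rpm ← 10417
set_airspeed(10.32): V ← 10.32 m/s
adjust_airspeed(+13.09): V ← 10.32 +13.09 = 23.41 m/s
adjust_throttle(+66): rpm ← 10417 +66 = 10483
set_airspeed(36.85): V ← 36.85 m/s
adjust_airspeed(-7.96): V ← 36.85 -7.96 = 28.89 m/s
final state: V = 28.89 m/s, rpm = 10483 → n = rpm/60 = 174.716667 rev/s
J = V / (n·D) = 28.89 / (174.716667 × 1.446) = 0.114352
regime bands: climb J<0.3084 | cruise [0.3084, 0.6169) | windmill J≥0.6169
J = 0.1144 → climb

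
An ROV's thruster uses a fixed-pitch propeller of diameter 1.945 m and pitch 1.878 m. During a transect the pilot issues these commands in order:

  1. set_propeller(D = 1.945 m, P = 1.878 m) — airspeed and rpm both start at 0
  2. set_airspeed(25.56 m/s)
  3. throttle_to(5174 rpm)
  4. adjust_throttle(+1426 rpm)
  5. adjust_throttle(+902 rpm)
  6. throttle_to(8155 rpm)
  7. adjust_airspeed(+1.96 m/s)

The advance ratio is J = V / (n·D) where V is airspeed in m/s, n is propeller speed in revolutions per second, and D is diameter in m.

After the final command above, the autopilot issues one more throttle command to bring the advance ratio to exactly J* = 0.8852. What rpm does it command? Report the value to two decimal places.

rpm = 959.04

set_propeller: D = 1.945 m, P = 1.878 m (p = P/D = 0.965553); state ← (V=0, rpm=0)
set_airspeed(25.56): V ← 25.56 m/s
throttle_to(5174): rpm ← 5174
adjust_throttle(+1426): rpm ← 5174 +1426 = 6600
adjust_throttle(+902): rpm ← 6600 +902 = 7502
throttle_to(8155): rpm ← 8155
adjust_airspeed(+1.96): V ← 25.56 +1.96 = 27.52 m/s
final state: V = 27.52 m/s, rpm = 8155 → n = rpm/60 = 135.916667 rev/s
target J* = 0.8852; solve J* = V/(n·D) for n: n = V/(J*·D) = 27.52/(0.8852 × 1.945) = 15.984072 rev/s
rpm = 60·n = 959.044301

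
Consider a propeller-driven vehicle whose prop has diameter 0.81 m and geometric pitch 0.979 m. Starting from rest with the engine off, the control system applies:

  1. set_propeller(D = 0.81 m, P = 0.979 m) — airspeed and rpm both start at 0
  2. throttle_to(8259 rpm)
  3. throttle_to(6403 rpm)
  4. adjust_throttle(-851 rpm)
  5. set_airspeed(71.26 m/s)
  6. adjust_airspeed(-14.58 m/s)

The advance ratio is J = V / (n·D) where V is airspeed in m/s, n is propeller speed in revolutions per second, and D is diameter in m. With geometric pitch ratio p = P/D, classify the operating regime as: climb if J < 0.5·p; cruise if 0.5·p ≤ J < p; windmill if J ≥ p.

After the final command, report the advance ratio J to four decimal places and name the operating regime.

set_propeller: D = 0.81 m, P = 0.979 m (p = P/D = 1.208642); state ← (V=0, rpm=0)
throttle_to(8259): rpm ← 8259
throttle_to(6403): rpm ← 6403
adjust_throttle(-851): rpm ← 6403 -851 = 5552
set_airspeed(71.26): V ← 71.26 m/s
adjust_airspeed(-14.58): V ← 71.26 -14.58 = 56.68 m/s
final state: V = 56.68 m/s, rpm = 5552 → n = rpm/60 = 92.533333 rev/s
J = V / (n·D) = 56.68 / (92.533333 × 0.81) = 0.756217
regime bands: climb J<0.6043 | cruise [0.6043, 1.2086) | windmill J≥1.2086
J = 0.7562 → cruise

J = 0.7562, regime = cruise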